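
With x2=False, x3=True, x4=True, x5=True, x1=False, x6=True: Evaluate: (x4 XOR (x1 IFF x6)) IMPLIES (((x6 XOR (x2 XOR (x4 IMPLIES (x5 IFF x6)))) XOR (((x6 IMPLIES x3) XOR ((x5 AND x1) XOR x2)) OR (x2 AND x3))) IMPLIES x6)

True

x1 IFF x6 = False IFF True = False
x4 XOR (x1 IFF x6) = True XOR False = True
x5 IFF x6 = True IFF True = True
x4 IMPLIES (x5 IFF x6) = True IMPLIES True = True
x2 XOR (x4 IMPLIES (x5 IFF x6)) = False XOR True = True
x6 XOR (x2 XOR (x4 IMPLIES (x5 IFF x6))) = True XOR True = False
x6 IMPLIES x3 = True IMPLIES True = True
x5 AND x1 = True AND False = False
(x5 AND x1) XOR x2 = False XOR False = False
(x6 IMPLIES x3) XOR ((x5 AND x1) XOR x2) = True XOR False = True
x2 AND x3 = False AND True = False
((x6 IMPLIES x3) XOR ((x5 AND x1) XOR x2)) OR (x2 AND x3) = True OR False = True
(x6 XOR (x2 XOR (x4 IMPLIES (x5 IFF x6)))) XOR (((x6 IMPLIES x3) XOR ((x5 AND x1) XOR x2)) OR (x2 AND x3)) = False XOR True = True
((x6 XOR (x2 XOR (x4 IMPLIES (x5 IFF x6)))) XOR (((x6 IMPLIES x3) XOR ((x5 AND x1) XOR x2)) OR (x2 AND x3))) IMPLIES x6 = True IMPLIES True = True
(x4 XOR (x1 IFF x6)) IMPLIES (((x6 XOR (x2 XOR (x4 IMPLIES (x5 IFF x6)))) XOR (((x6 IMPLIES x3) XOR ((x5 AND x1) XOR x2)) OR (x2 AND x3))) IMPLIES x6) = True IMPLIES True = True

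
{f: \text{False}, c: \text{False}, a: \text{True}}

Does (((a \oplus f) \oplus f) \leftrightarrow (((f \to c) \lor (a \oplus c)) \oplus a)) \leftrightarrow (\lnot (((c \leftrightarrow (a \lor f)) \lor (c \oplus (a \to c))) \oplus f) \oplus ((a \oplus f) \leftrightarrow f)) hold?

\text{False}

a \oplus f = \text{True} \oplus \text{False} = \text{True}
(a \oplus f) \oplus f = \text{True} \oplus \text{False} = \text{True}
f \to c = \text{False} \to \text{False} = \text{True}
a \oplus c = \text{True} \oplus \text{False} = \text{True}
(f \to c) \lor (a \oplus c) = \text{True} \lor \text{True} = \text{True}
((f \to c) \lor (a \oplus c)) \oplus a = \text{True} \oplus \text{True} = \text{False}
((a \oplus f) \oplus f) \leftrightarrow (((f \to c) \lor (a \oplus c)) \oplus a) = \text{True} \leftrightarrow \text{False} = \text{False}
a \lor f = \text{True} \lor \text{False} = \text{True}
c \leftrightarrow (a \lor f) = \text{False} \leftrightarrow \text{True} = \text{False}
a \to c = \text{True} \to \text{False} = \text{False}
c \oplus (a \to c) = \text{False} \oplus \text{False} = \text{False}
(c \leftrightarrow (a \lor f)) \lor (c \oplus (a \to c)) = \text{False} \lor \text{False} = \text{False}
((c \leftrightarrow (a \lor f)) \lor (c \oplus (a \to c))) \oplus f = \text{False} \oplus \text{False} = \text{False}
\lnot (((c \leftrightarrow (a \lor f)) \lor (c \oplus (a \to c))) \oplus f) = \lnot \text{False} = \text{True}
a \oplus f = \text{True} \oplus \text{False} = \text{True}
(a \oplus f) \leftrightarrow f = \text{True} \leftrightarrow \text{False} = \text{False}
\lnot (((c \leftrightarrow (a \lor f)) \lor (c \oplus (a \to c))) \oplus f) \oplus ((a \oplus f) \leftrightarrow f) = \text{True} \oplus \text{False} = \text{True}
(((a \oplus f) \oplus f) \leftrightarrow (((f \to c) \lor (a \oplus c)) \oplus a)) \leftrightarrow (\lnot (((c \leftrightarrow (a \lor f)) \lor (c \oplus (a \to c))) \oplus f) \oplus ((a \oplus f) \leftrightarrow f)) = \text{False} \leftrightarrow \text{True} = \text{False}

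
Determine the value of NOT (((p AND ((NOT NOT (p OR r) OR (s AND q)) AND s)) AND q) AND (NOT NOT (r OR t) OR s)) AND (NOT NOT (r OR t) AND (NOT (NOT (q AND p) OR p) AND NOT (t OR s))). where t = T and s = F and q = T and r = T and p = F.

p OR r = F OR T = T
NOT (p OR r) = NOT T = F
NOT NOT (p OR r) = NOT F = T
s AND q = F AND T = F
NOT NOT (p OR r) OR (s AND q) = T OR F = T
(NOT NOT (p OR r) OR (s AND q)) AND s = T AND F = F
p AND ((NOT NOT (p OR r) OR (s AND q)) AND s) = F AND F = F
(p AND ((NOT NOT (p OR r) OR (s AND q)) AND s)) AND q = F AND T = F
r OR t = T OR T = T
NOT (r OR t) = NOT T = F
NOT NOT (r OR t) = NOT F = T
NOT NOT (r OR t) OR s = T OR F = T
((p AND ((NOT NOT (p OR r) OR (s AND q)) AND s)) AND q) AND (NOT NOT (r OR t) OR s) = F AND T = F
NOT (((p AND ((NOT NOT (p OR r) OR (s AND q)) AND s)) AND q) AND (NOT NOT (r OR t) OR s)) = NOT F = T
r OR t = T OR T = T
NOT (r OR t) = NOT T = F
NOT NOT (r OR t) = NOT F = T
q AND p = T AND F = F
NOT (q AND p) = NOT F = T
NOT (q AND p) OR p = T OR F = T
NOT (NOT (q AND p) OR p) = NOT T = F
t OR s = T OR F = T
NOT (t OR s) = NOT T = F
NOT (NOT (q AND p) OR p) AND NOT (t OR s) = F AND F = F
NOT NOT (r OR t) AND (NOT (NOT (q AND p) OR p) AND NOT (t OR s)) = T AND F = F
NOT (((p AND ((NOT NOT (p OR r) OR (s AND q)) AND s)) AND q) AND (NOT NOT (r OR t) OR s)) AND (NOT NOT (r OR t) AND (NOT (NOT (q AND p) OR p) AND NOT (t OR s))) = T AND F = F

F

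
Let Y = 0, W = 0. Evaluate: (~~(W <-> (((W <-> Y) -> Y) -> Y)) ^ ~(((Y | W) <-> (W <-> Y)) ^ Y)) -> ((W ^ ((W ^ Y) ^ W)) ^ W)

0

W <-> Y = 0 <-> 0 = 1
(W <-> Y) -> Y = 1 -> 0 = 0
((W <-> Y) -> Y) -> Y = 0 -> 0 = 1
W <-> (((W <-> Y) -> Y) -> Y) = 0 <-> 1 = 0
~(W <-> (((W <-> Y) -> Y) -> Y)) = ~0 = 1
~~(W <-> (((W <-> Y) -> Y) -> Y)) = ~1 = 0
Y | W = 0 | 0 = 0
W <-> Y = 0 <-> 0 = 1
(Y | W) <-> (W <-> Y) = 0 <-> 1 = 0
((Y | W) <-> (W <-> Y)) ^ Y = 0 ^ 0 = 0
~(((Y | W) <-> (W <-> Y)) ^ Y) = ~0 = 1
~~(W <-> (((W <-> Y) -> Y) -> Y)) ^ ~(((Y | W) <-> (W <-> Y)) ^ Y) = 0 ^ 1 = 1
W ^ Y = 0 ^ 0 = 0
(W ^ Y) ^ W = 0 ^ 0 = 0
W ^ ((W ^ Y) ^ W) = 0 ^ 0 = 0
(W ^ ((W ^ Y) ^ W)) ^ W = 0 ^ 0 = 0
(~~(W <-> (((W <-> Y) -> Y) -> Y)) ^ ~(((Y | W) <-> (W <-> Y)) ^ Y)) -> ((W ^ ((W ^ Y) ^ W)) ^ W) = 1 -> 0 = 0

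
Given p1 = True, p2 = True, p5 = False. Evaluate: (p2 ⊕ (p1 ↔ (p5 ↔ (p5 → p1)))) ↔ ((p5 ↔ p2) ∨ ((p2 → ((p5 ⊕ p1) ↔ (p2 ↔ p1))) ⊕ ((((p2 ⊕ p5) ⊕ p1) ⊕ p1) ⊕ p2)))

p5 → p1 = False → True = True
p5 ↔ (p5 → p1) = False ↔ True = False
p1 ↔ (p5 ↔ (p5 → p1)) = True ↔ False = False
p2 ⊕ (p1 ↔ (p5 ↔ (p5 → p1))) = True ⊕ False = True
p5 ↔ p2 = False ↔ True = False
p5 ⊕ p1 = False ⊕ True = True
p2 ↔ p1 = True ↔ True = True
(p5 ⊕ p1) ↔ (p2 ↔ p1) = True ↔ True = True
p2 → ((p5 ⊕ p1) ↔ (p2 ↔ p1)) = True → True = True
p2 ⊕ p5 = True ⊕ False = True
(p2 ⊕ p5) ⊕ p1 = True ⊕ True = False
((p2 ⊕ p5) ⊕ p1) ⊕ p1 = False ⊕ True = True
(((p2 ⊕ p5) ⊕ p1) ⊕ p1) ⊕ p2 = True ⊕ True = False
(p2 → ((p5 ⊕ p1) ↔ (p2 ↔ p1))) ⊕ ((((p2 ⊕ p5) ⊕ p1) ⊕ p1) ⊕ p2) = True ⊕ False = True
(p5 ↔ p2) ∨ ((p2 → ((p5 ⊕ p1) ↔ (p2 ↔ p1))) ⊕ ((((p2 ⊕ p5) ⊕ p1) ⊕ p1) ⊕ p2)) = False ∨ True = True
(p2 ⊕ (p1 ↔ (p5 ↔ (p5 → p1)))) ↔ ((p5 ↔ p2) ∨ ((p2 → ((p5 ⊕ p1) ↔ (p2 ↔ p1))) ⊕ ((((p2 ⊕ p5) ⊕ p1) ⊕ p1) ⊕ p2))) = True ↔ True = True

True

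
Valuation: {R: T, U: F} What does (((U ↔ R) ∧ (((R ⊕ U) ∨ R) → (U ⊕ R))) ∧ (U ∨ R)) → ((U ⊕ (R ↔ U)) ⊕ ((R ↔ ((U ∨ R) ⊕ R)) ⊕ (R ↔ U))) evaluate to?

T

U ↔ R = F ↔ T = F
R ⊕ U = T ⊕ F = T
(R ⊕ U) ∨ R = T ∨ T = T
U ⊕ R = F ⊕ T = T
((R ⊕ U) ∨ R) → (U ⊕ R) = T → T = T
(U ↔ R) ∧ (((R ⊕ U) ∨ R) → (U ⊕ R)) = F ∧ T = F
U ∨ R = F ∨ T = T
((U ↔ R) ∧ (((R ⊕ U) ∨ R) → (U ⊕ R))) ∧ (U ∨ R) = F ∧ T = F
R ↔ U = T ↔ F = F
U ⊕ (R ↔ U) = F ⊕ F = F
U ∨ R = F ∨ T = T
(U ∨ R) ⊕ R = T ⊕ T = F
R ↔ ((U ∨ R) ⊕ R) = T ↔ F = F
R ↔ U = T ↔ F = F
(R ↔ ((U ∨ R) ⊕ R)) ⊕ (R ↔ U) = F ⊕ F = F
(U ⊕ (R ↔ U)) ⊕ ((R ↔ ((U ∨ R) ⊕ R)) ⊕ (R ↔ U)) = F ⊕ F = F
(((U ↔ R) ∧ (((R ⊕ U) ∨ R) → (U ⊕ R))) ∧ (U ∨ R)) → ((U ⊕ (R ↔ U)) ⊕ ((R ↔ ((U ∨ R) ⊕ R)) ⊕ (R ↔ U))) = F → F = T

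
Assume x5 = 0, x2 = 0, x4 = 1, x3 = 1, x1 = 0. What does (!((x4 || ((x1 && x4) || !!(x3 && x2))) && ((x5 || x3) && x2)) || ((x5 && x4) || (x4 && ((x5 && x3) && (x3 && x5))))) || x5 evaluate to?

1

Substituting x5=0, x2=0, x4=1, x3=1, x1=0:
x1 && x4 = 0 && 1 = 0
x3 && x2 = 1 && 0 = 0
!(x3 && x2) = !0 = 1
!!(x3 && x2) = !1 = 0
(x1 && x4) || !!(x3 && x2) = 0 || 0 = 0
x4 || ((x1 && x4) || !!(x3 && x2)) = 1 || 0 = 1
x5 || x3 = 0 || 1 = 1
(x5 || x3) && x2 = 1 && 0 = 0
(x4 || ((x1 && x4) || !!(x3 && x2))) && ((x5 || x3) && x2) = 1 && 0 = 0
!((x4 || ((x1 && x4) || !!(x3 && x2))) && ((x5 || x3) && x2)) = !0 = 1
x5 && x4 = 0 && 1 = 0
x5 && x3 = 0 && 1 = 0
x3 && x5 = 1 && 0 = 0
(x5 && x3) && (x3 && x5) = 0 && 0 = 0
x4 && ((x5 && x3) && (x3 && x5)) = 1 && 0 = 0
(x5 && x4) || (x4 && ((x5 && x3) && (x3 && x5))) = 0 || 0 = 0
!((x4 || ((x1 && x4) || !!(x3 && x2))) && ((x5 || x3) && x2)) || ((x5 && x4) || (x4 && ((x5 && x3) && (x3 && x5)))) = 1 || 0 = 1
(!((x4 || ((x1 && x4) || !!(x3 && x2))) && ((x5 || x3) && x2)) || ((x5 && x4) || (x4 && ((x5 && x3) && (x3 && x5))))) || x5 = 1 || 0 = 1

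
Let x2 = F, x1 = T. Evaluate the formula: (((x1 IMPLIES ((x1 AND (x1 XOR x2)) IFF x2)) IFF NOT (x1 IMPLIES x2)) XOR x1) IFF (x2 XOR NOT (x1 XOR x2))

F

x1 XOR x2 = T XOR F = T
x1 AND (x1 XOR x2) = T AND T = T
(x1 AND (x1 XOR x2)) IFF x2 = T IFF F = F
x1 IMPLIES ((x1 AND (x1 XOR x2)) IFF x2) = T IMPLIES F = F
x1 IMPLIES x2 = T IMPLIES F = F
NOT (x1 IMPLIES x2) = NOT F = T
(x1 IMPLIES ((x1 AND (x1 XOR x2)) IFF x2)) IFF NOT (x1 IMPLIES x2) = F IFF T = F
((x1 IMPLIES ((x1 AND (x1 XOR x2)) IFF x2)) IFF NOT (x1 IMPLIES x2)) XOR x1 = F XOR T = T
x1 XOR x2 = T XOR F = T
NOT (x1 XOR x2) = NOT T = F
x2 XOR NOT (x1 XOR x2) = F XOR F = F
(((x1 IMPLIES ((x1 AND (x1 XOR x2)) IFF x2)) IFF NOT (x1 IMPLIES x2)) XOR x1) IFF (x2 XOR NOT (x1 XOR x2)) = T IFF F = F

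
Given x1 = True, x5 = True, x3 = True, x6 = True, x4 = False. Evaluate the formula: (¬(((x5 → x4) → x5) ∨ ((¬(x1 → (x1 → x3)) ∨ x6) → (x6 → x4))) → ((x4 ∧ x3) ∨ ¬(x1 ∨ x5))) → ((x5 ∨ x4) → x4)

x5 → x4 = True → False = False
(x5 → x4) → x5 = False → True = True
x1 → x3 = True → True = True
x1 → (x1 → x3) = True → True = True
¬(x1 → (x1 → x3)) = ¬True = False
¬(x1 → (x1 → x3)) ∨ x6 = False ∨ True = True
x6 → x4 = True → False = False
(¬(x1 → (x1 → x3)) ∨ x6) → (x6 → x4) = True → False = False
((x5 → x4) → x5) ∨ ((¬(x1 → (x1 → x3)) ∨ x6) → (x6 → x4)) = True ∨ False = True
¬(((x5 → x4) → x5) ∨ ((¬(x1 → (x1 → x3)) ∨ x6) → (x6 → x4))) = ¬True = False
x4 ∧ x3 = False ∧ True = False
x1 ∨ x5 = True ∨ True = True
¬(x1 ∨ x5) = ¬True = False
(x4 ∧ x3) ∨ ¬(x1 ∨ x5) = False ∨ False = False
¬(((x5 → x4) → x5) ∨ ((¬(x1 → (x1 → x3)) ∨ x6) → (x6 → x4))) → ((x4 ∧ x3) ∨ ¬(x1 ∨ x5)) = False → False = True
x5 ∨ x4 = True ∨ False = True
(x5 ∨ x4) → x4 = True → False = False
(¬(((x5 → x4) → x5) ∨ ((¬(x1 → (x1 → x3)) ∨ x6) → (x6 → x4))) → ((x4 ∧ x3) ∨ ¬(x1 ∨ x5))) → ((x5 ∨ x4) → x4) = True → False = False

False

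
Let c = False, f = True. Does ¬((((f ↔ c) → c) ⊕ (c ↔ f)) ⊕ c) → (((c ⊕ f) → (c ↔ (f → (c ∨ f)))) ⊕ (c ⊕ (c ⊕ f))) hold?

True

Substituting c=False, f=True:
f ↔ c = True ↔ False = False
(f ↔ c) → c = False → False = True
c ↔ f = False ↔ True = False
((f ↔ c) → c) ⊕ (c ↔ f) = True ⊕ False = True
(((f ↔ c) → c) ⊕ (c ↔ f)) ⊕ c = True ⊕ False = True
¬((((f ↔ c) → c) ⊕ (c ↔ f)) ⊕ c) = ¬True = False
c ⊕ f = False ⊕ True = True
c ∨ f = False ∨ True = True
f → (c ∨ f) = True → True = True
c ↔ (f → (c ∨ f)) = False ↔ True = False
(c ⊕ f) → (c ↔ (f → (c ∨ f))) = True → False = False
c ⊕ f = False ⊕ True = True
c ⊕ (c ⊕ f) = False ⊕ True = True
((c ⊕ f) → (c ↔ (f → (c ∨ f)))) ⊕ (c ⊕ (c ⊕ f)) = False ⊕ True = True
¬((((f ↔ c) → c) ⊕ (c ↔ f)) ⊕ c) → (((c ⊕ f) → (c ↔ (f → (c ∨ f)))) ⊕ (c ⊕ (c ⊕ f))) = False → True = True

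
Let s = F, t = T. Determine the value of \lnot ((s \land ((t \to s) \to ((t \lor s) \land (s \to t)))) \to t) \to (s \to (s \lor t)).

t \to s = T \to F = F
t \lor s = T \lor F = T
s \to t = F \to T = T
(t \lor s) \land (s \to t) = T \land T = T
(t \to s) \to ((t \lor s) \land (s \to t)) = F \to T = T
s \land ((t \to s) \to ((t \lor s) \land (s \to t))) = F \land T = F
(s \land ((t \to s) \to ((t \lor s) \land (s \to t)))) \to t = F \to T = T
\lnot ((s \land ((t \to s) \to ((t \lor s) \land (s \to t)))) \to t) = \lnot T = F
s \lor t = F \lor T = T
s \to (s \lor t) = F \to T = T
\lnot ((s \land ((t \to s) \to ((t \lor s) \land (s \to t)))) \to t) \to (s \to (s \lor t)) = F \to T = T

T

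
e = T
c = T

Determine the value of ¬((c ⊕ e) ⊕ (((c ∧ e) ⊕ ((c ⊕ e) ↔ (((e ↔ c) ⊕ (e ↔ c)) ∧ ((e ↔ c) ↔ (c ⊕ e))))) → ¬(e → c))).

F

c ⊕ e = T ⊕ T = F
c ∧ e = T ∧ T = T
c ⊕ e = T ⊕ T = F
e ↔ c = T ↔ T = T
e ↔ c = T ↔ T = T
(e ↔ c) ⊕ (e ↔ c) = T ⊕ T = F
e ↔ c = T ↔ T = T
c ⊕ e = T ⊕ T = F
(e ↔ c) ↔ (c ⊕ e) = T ↔ F = F
((e ↔ c) ⊕ (e ↔ c)) ∧ ((e ↔ c) ↔ (c ⊕ e)) = F ∧ F = F
(c ⊕ e) ↔ (((e ↔ c) ⊕ (e ↔ c)) ∧ ((e ↔ c) ↔ (c ⊕ e))) = F ↔ F = T
(c ∧ e) ⊕ ((c ⊕ e) ↔ (((e ↔ c) ⊕ (e ↔ c)) ∧ ((e ↔ c) ↔ (c ⊕ e)))) = T ⊕ T = F
e → c = T → T = T
¬(e → c) = ¬T = F
((c ∧ e) ⊕ ((c ⊕ e) ↔ (((e ↔ c) ⊕ (e ↔ c)) ∧ ((e ↔ c) ↔ (c ⊕ e))))) → ¬(e → c) = F → F = T
(c ⊕ e) ⊕ (((c ∧ e) ⊕ ((c ⊕ e) ↔ (((e ↔ c) ⊕ (e ↔ c)) ∧ ((e ↔ c) ↔ (c ⊕ e))))) → ¬(e → c)) = F ⊕ T = T
¬((c ⊕ e) ⊕ (((c ∧ e) ⊕ ((c ⊕ e) ↔ (((e ↔ c) ⊕ (e ↔ c)) ∧ ((e ↔ c) ↔ (c ⊕ e))))) → ¬(e → c))) = ¬T = F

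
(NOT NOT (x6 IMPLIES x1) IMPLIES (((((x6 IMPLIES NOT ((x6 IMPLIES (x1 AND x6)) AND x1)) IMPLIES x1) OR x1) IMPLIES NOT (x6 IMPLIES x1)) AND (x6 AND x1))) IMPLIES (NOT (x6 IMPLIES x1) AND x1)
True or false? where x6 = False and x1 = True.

True

Substituting x6=False, x1=True:
x6 IMPLIES x1 = False IMPLIES True = True
NOT (x6 IMPLIES x1) = NOT True = False
NOT NOT (x6 IMPLIES x1) = NOT False = True
x1 AND x6 = True AND False = False
x6 IMPLIES (x1 AND x6) = False IMPLIES False = True
(x6 IMPLIES (x1 AND x6)) AND x1 = True AND True = True
NOT ((x6 IMPLIES (x1 AND x6)) AND x1) = NOT True = False
x6 IMPLIES NOT ((x6 IMPLIES (x1 AND x6)) AND x1) = False IMPLIES False = True
(x6 IMPLIES NOT ((x6 IMPLIES (x1 AND x6)) AND x1)) IMPLIES x1 = True IMPLIES True = True
((x6 IMPLIES NOT ((x6 IMPLIES (x1 AND x6)) AND x1)) IMPLIES x1) OR x1 = True OR True = True
x6 IMPLIES x1 = False IMPLIES True = True
NOT (x6 IMPLIES x1) = NOT True = False
(((x6 IMPLIES NOT ((x6 IMPLIES (x1 AND x6)) AND x1)) IMPLIES x1) OR x1) IMPLIES NOT (x6 IMPLIES x1) = True IMPLIES False = False
x6 AND x1 = False AND True = False
((((x6 IMPLIES NOT ((x6 IMPLIES (x1 AND x6)) AND x1)) IMPLIES x1) OR x1) IMPLIES NOT (x6 IMPLIES x1)) AND (x6 AND x1) = False AND False = False
NOT NOT (x6 IMPLIES x1) IMPLIES (((((x6 IMPLIES NOT ((x6 IMPLIES (x1 AND x6)) AND x1)) IMPLIES x1) OR x1) IMPLIES NOT (x6 IMPLIES x1)) AND (x6 AND x1)) = True IMPLIES False = False
x6 IMPLIES x1 = False IMPLIES True = True
NOT (x6 IMPLIES x1) = NOT True = False
NOT (x6 IMPLIES x1) AND x1 = False AND True = False
(NOT NOT (x6 IMPLIES x1) IMPLIES (((((x6 IMPLIES NOT ((x6 IMPLIES (x1 AND x6)) AND x1)) IMPLIES x1) OR x1) IMPLIES NOT (x6 IMPLIES x1)) AND (x6 AND x1))) IMPLIES (NOT (x6 IMPLIES x1) AND x1) = False IMPLIES False = True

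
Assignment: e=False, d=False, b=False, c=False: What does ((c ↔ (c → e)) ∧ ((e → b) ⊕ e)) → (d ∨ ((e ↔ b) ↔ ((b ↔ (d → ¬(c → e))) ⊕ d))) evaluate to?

True

c → e = False → False = True
c ↔ (c → e) = False ↔ True = False
e → b = False → False = True
(e → b) ⊕ e = True ⊕ False = True
(c ↔ (c → e)) ∧ ((e → b) ⊕ e) = False ∧ True = False
e ↔ b = False ↔ False = True
c → e = False → False = True
¬(c → e) = ¬True = False
d → ¬(c → e) = False → False = True
b ↔ (d → ¬(c → e)) = False ↔ True = False
(b ↔ (d → ¬(c → e))) ⊕ d = False ⊕ False = False
(e ↔ b) ↔ ((b ↔ (d → ¬(c → e))) ⊕ d) = True ↔ False = False
d ∨ ((e ↔ b) ↔ ((b ↔ (d → ¬(c → e))) ⊕ d)) = False ∨ False = False
((c ↔ (c → e)) ∧ ((e → b) ⊕ e)) → (d ∨ ((e ↔ b) ↔ ((b ↔ (d → ¬(c → e))) ⊕ d))) = False → False = True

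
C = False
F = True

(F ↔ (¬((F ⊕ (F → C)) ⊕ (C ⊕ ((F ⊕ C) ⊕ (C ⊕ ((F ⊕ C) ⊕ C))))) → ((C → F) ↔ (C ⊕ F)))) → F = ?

True

F → C = True → False = False
F ⊕ (F → C) = True ⊕ False = True
F ⊕ C = True ⊕ False = True
F ⊕ C = True ⊕ False = True
(F ⊕ C) ⊕ C = True ⊕ False = True
C ⊕ ((F ⊕ C) ⊕ C) = False ⊕ True = True
(F ⊕ C) ⊕ (C ⊕ ((F ⊕ C) ⊕ C)) = True ⊕ True = False
C ⊕ ((F ⊕ C) ⊕ (C ⊕ ((F ⊕ C) ⊕ C))) = False ⊕ False = False
(F ⊕ (F → C)) ⊕ (C ⊕ ((F ⊕ C) ⊕ (C ⊕ ((F ⊕ C) ⊕ C)))) = True ⊕ False = True
¬((F ⊕ (F → C)) ⊕ (C ⊕ ((F ⊕ C) ⊕ (C ⊕ ((F ⊕ C) ⊕ C))))) = ¬True = False
C → F = False → True = True
C ⊕ F = False ⊕ True = True
(C → F) ↔ (C ⊕ F) = True ↔ True = True
¬((F ⊕ (F → C)) ⊕ (C ⊕ ((F ⊕ C) ⊕ (C ⊕ ((F ⊕ C) ⊕ C))))) → ((C → F) ↔ (C ⊕ F)) = False → True = True
F ↔ (¬((F ⊕ (F → C)) ⊕ (C ⊕ ((F ⊕ C) ⊕ (C ⊕ ((F ⊕ C) ⊕ C))))) → ((C → F) ↔ (C ⊕ F))) = True ↔ True = True
(F ↔ (¬((F ⊕ (F → C)) ⊕ (C ⊕ ((F ⊕ C) ⊕ (C ⊕ ((F ⊕ C) ⊕ C))))) → ((C → F) ↔ (C ⊕ F)))) → F = True → True = True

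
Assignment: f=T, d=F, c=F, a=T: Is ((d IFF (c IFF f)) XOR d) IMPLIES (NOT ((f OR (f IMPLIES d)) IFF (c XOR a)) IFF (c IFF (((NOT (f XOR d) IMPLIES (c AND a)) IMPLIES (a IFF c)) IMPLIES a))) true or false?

T

c IFF f = F IFF T = F
d IFF (c IFF f) = F IFF F = T
(d IFF (c IFF f)) XOR d = T XOR F = T
f IMPLIES d = T IMPLIES F = F
f OR (f IMPLIES d) = T OR F = T
c XOR a = F XOR T = T
(f OR (f IMPLIES d)) IFF (c XOR a) = T IFF T = T
NOT ((f OR (f IMPLIES d)) IFF (c XOR a)) = NOT T = F
f XOR d = T XOR F = T
NOT (f XOR d) = NOT T = F
c AND a = F AND T = F
NOT (f XOR d) IMPLIES (c AND a) = F IMPLIES F = T
a IFF c = T IFF F = F
(NOT (f XOR d) IMPLIES (c AND a)) IMPLIES (a IFF c) = T IMPLIES F = F
((NOT (f XOR d) IMPLIES (c AND a)) IMPLIES (a IFF c)) IMPLIES a = F IMPLIES T = T
c IFF (((NOT (f XOR d) IMPLIES (c AND a)) IMPLIES (a IFF c)) IMPLIES a) = F IFF T = F
NOT ((f OR (f IMPLIES d)) IFF (c XOR a)) IFF (c IFF (((NOT (f XOR d) IMPLIES (c AND a)) IMPLIES (a IFF c)) IMPLIES a)) = F IFF F = T
((d IFF (c IFF f)) XOR d) IMPLIES (NOT ((f OR (f IMPLIES d)) IFF (c XOR a)) IFF (c IFF (((NOT (f XOR d) IMPLIES (c AND a)) IMPLIES (a IFF c)) IMPLIES a))) = T IMPLIES T = T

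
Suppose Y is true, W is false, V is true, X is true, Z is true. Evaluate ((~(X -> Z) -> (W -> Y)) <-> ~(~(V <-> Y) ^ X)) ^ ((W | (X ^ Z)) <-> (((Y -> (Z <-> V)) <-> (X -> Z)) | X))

X -> Z = T -> T = T
~(X -> Z) = ~T = F
W -> Y = F -> T = T
~(X -> Z) -> (W -> Y) = F -> T = T
V <-> Y = T <-> T = T
~(V <-> Y) = ~T = F
~(V <-> Y) ^ X = F ^ T = T
~(~(V <-> Y) ^ X) = ~T = F
(~(X -> Z) -> (W -> Y)) <-> ~(~(V <-> Y) ^ X) = T <-> F = F
X ^ Z = T ^ T = F
W | (X ^ Z) = F | F = F
Z <-> V = T <-> T = T
Y -> (Z <-> V) = T -> T = T
X -> Z = T -> T = T
(Y -> (Z <-> V)) <-> (X -> Z) = T <-> T = T
((Y -> (Z <-> V)) <-> (X -> Z)) | X = T | T = T
(W | (X ^ Z)) <-> (((Y -> (Z <-> V)) <-> (X -> Z)) | X) = F <-> T = F
((~(X -> Z) -> (W -> Y)) <-> ~(~(V <-> Y) ^ X)) ^ ((W | (X ^ Z)) <-> (((Y -> (Z <-> V)) <-> (X -> Z)) | X)) = F ^ F = F

F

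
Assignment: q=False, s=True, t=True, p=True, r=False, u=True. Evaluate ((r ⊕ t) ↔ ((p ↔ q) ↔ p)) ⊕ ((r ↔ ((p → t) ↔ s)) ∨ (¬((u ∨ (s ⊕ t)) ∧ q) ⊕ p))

False

r ⊕ t = False ⊕ True = True
p ↔ q = True ↔ False = False
(p ↔ q) ↔ p = False ↔ True = False
(r ⊕ t) ↔ ((p ↔ q) ↔ p) = True ↔ False = False
p → t = True → True = True
(p → t) ↔ s = True ↔ True = True
r ↔ ((p → t) ↔ s) = False ↔ True = False
s ⊕ t = True ⊕ True = False
u ∨ (s ⊕ t) = True ∨ False = True
(u ∨ (s ⊕ t)) ∧ q = True ∧ False = False
¬((u ∨ (s ⊕ t)) ∧ q) = ¬False = True
¬((u ∨ (s ⊕ t)) ∧ q) ⊕ p = True ⊕ True = False
(r ↔ ((p → t) ↔ s)) ∨ (¬((u ∨ (s ⊕ t)) ∧ q) ⊕ p) = False ∨ False = False
((r ⊕ t) ↔ ((p ↔ q) ↔ p)) ⊕ ((r ↔ ((p → t) ↔ s)) ∨ (¬((u ∨ (s ⊕ t)) ∧ q) ⊕ p)) = False ⊕ False = False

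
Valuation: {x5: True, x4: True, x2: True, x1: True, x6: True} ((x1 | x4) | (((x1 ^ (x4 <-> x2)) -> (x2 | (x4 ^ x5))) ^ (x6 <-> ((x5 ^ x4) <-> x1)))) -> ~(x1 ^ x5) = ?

x1 | x4 = True | True = True
x4 <-> x2 = True <-> True = True
x1 ^ (x4 <-> x2) = True ^ True = False
x4 ^ x5 = True ^ True = False
x2 | (x4 ^ x5) = True | False = True
(x1 ^ (x4 <-> x2)) -> (x2 | (x4 ^ x5)) = False -> True = True
x5 ^ x4 = True ^ True = False
(x5 ^ x4) <-> x1 = False <-> True = False
x6 <-> ((x5 ^ x4) <-> x1) = True <-> False = False
((x1 ^ (x4 <-> x2)) -> (x2 | (x4 ^ x5))) ^ (x6 <-> ((x5 ^ x4) <-> x1)) = True ^ False = True
(x1 | x4) | (((x1 ^ (x4 <-> x2)) -> (x2 | (x4 ^ x5))) ^ (x6 <-> ((x5 ^ x4) <-> x1))) = True | True = True
x1 ^ x5 = True ^ True = False
~(x1 ^ x5) = ~False = True
((x1 | x4) | (((x1 ^ (x4 <-> x2)) -> (x2 | (x4 ^ x5))) ^ (x6 <-> ((x5 ^ x4) <-> x1)))) -> ~(x1 ^ x5) = True -> True = True

True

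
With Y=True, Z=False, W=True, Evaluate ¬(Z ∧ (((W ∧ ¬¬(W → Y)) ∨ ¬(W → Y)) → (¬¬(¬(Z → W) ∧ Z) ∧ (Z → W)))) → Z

False

W → Y = True → True = True
¬(W → Y) = ¬True = False
¬¬(W → Y) = ¬False = True
W ∧ ¬¬(W → Y) = True ∧ True = True
W → Y = True → True = True
¬(W → Y) = ¬True = False
(W ∧ ¬¬(W → Y)) ∨ ¬(W → Y) = True ∨ False = True
Z → W = False → True = True
¬(Z → W) = ¬True = False
¬(Z → W) ∧ Z = False ∧ False = False
¬(¬(Z → W) ∧ Z) = ¬False = True
¬¬(¬(Z → W) ∧ Z) = ¬True = False
Z → W = False → True = True
¬¬(¬(Z → W) ∧ Z) ∧ (Z → W) = False ∧ True = False
((W ∧ ¬¬(W → Y)) ∨ ¬(W → Y)) → (¬¬(¬(Z → W) ∧ Z) ∧ (Z → W)) = True → False = False
Z ∧ (((W ∧ ¬¬(W → Y)) ∨ ¬(W → Y)) → (¬¬(¬(Z → W) ∧ Z) ∧ (Z → W))) = False ∧ False = False
¬(Z ∧ (((W ∧ ¬¬(W → Y)) ∨ ¬(W → Y)) → (¬¬(¬(Z → W) ∧ Z) ∧ (Z → W)))) = ¬False = True
¬(Z ∧ (((W ∧ ¬¬(W → Y)) ∨ ¬(W → Y)) → (¬¬(¬(Z → W) ∧ Z) ∧ (Z → W)))) → Z = True → False = False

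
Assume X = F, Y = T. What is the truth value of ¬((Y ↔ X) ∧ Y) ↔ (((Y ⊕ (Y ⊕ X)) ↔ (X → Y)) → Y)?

Y ↔ X = T ↔ F = F
(Y ↔ X) ∧ Y = F ∧ T = F
¬((Y ↔ X) ∧ Y) = ¬F = T
Y ⊕ X = T ⊕ F = T
Y ⊕ (Y ⊕ X) = T ⊕ T = F
X → Y = F → T = T
(Y ⊕ (Y ⊕ X)) ↔ (X → Y) = F ↔ T = F
((Y ⊕ (Y ⊕ X)) ↔ (X → Y)) → Y = F → T = T
¬((Y ↔ X) ∧ Y) ↔ (((Y ⊕ (Y ⊕ X)) ↔ (X → Y)) → Y) = T ↔ T = T

T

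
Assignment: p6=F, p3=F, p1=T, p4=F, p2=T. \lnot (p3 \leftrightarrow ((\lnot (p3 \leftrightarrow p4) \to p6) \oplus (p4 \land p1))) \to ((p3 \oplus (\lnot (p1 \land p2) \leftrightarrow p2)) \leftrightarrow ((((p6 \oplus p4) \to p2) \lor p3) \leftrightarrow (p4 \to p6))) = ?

p3 \leftrightarrow p4 = F \leftrightarrow F = T
\lnot (p3 \leftrightarrow p4) = \lnot T = F
\lnot (p3 \leftrightarrow p4) \to p6 = F \to F = T
p4 \land p1 = F \land T = F
(\lnot (p3 \leftrightarrow p4) \to p6) \oplus (p4 \land p1) = T \oplus F = T
p3 \leftrightarrow ((\lnot (p3 \leftrightarrow p4) \to p6) \oplus (p4 \land p1)) = F \leftrightarrow T = F
\lnot (p3 \leftrightarrow ((\lnot (p3 \leftrightarrow p4) \to p6) \oplus (p4 \land p1))) = \lnot F = T
p1 \land p2 = T \land T = T
\lnot (p1 \land p2) = \lnot T = F
\lnot (p1 \land p2) \leftrightarrow p2 = F \leftrightarrow T = F
p3 \oplus (\lnot (p1 \land p2) \leftrightarrow p2) = F \oplus F = F
p6 \oplus p4 = F \oplus F = F
(p6 \oplus p4) \to p2 = F \to T = T
((p6 \oplus p4) \to p2) \lor p3 = T \lor F = T
p4 \to p6 = F \to F = T
(((p6 \oplus p4) \to p2) \lor p3) \leftrightarrow (p4 \to p6) = T \leftrightarrow T = T
(p3 \oplus (\lnot (p1 \land p2) \leftrightarrow p2)) \leftrightarrow ((((p6 \oplus p4) \to p2) \lor p3) \leftrightarrow (p4 \to p6)) = F \leftrightarrow T = F
\lnot (p3 \leftrightarrow ((\lnot (p3 \leftrightarrow p4) \to p6) \oplus (p4 \land p1))) \to ((p3 \oplus (\lnot (p1 \land p2) \leftrightarrow p2)) \leftrightarrow ((((p6 \oplus p4) \to p2) \lor p3) \leftrightarrow (p4 \to p6))) = T \to F = F

F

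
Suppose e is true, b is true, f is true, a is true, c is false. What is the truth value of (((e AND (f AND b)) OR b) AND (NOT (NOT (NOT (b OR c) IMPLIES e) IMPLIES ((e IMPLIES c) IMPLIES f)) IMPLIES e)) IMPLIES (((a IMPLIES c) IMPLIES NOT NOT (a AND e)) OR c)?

f AND b = true AND true = true
e AND (f AND b) = true AND true = true
(e AND (f AND b)) OR b = true OR true = true
b OR c = true OR false = true
NOT (b OR c) = NOT true = false
NOT (b OR c) IMPLIES e = false IMPLIES true = true
NOT (NOT (b OR c) IMPLIES e) = NOT true = false
e IMPLIES c = true IMPLIES false = false
(e IMPLIES c) IMPLIES f = false IMPLIES true = true
NOT (NOT (b OR c) IMPLIES e) IMPLIES ((e IMPLIES c) IMPLIES f) = false IMPLIES true = true
NOT (NOT (NOT (b OR c) IMPLIES e) IMPLIES ((e IMPLIES c) IMPLIES f)) = NOT true = false
NOT (NOT (NOT (b OR c) IMPLIES e) IMPLIES ((e IMPLIES c) IMPLIES f)) IMPLIES e = false IMPLIES true = true
((e AND (f AND b)) OR b) AND (NOT (NOT (NOT (b OR c) IMPLIES e) IMPLIES ((e IMPLIES c) IMPLIES f)) IMPLIES e) = true AND true = true
a IMPLIES c = true IMPLIES false = false
a AND e = true AND true = true
NOT (a AND e) = NOT true = false
NOT NOT (a AND e) = NOT false = true
(a IMPLIES c) IMPLIES NOT NOT (a AND e) = false IMPLIES true = true
((a IMPLIES c) IMPLIES NOT NOT (a AND e)) OR c = true OR false = true
(((e AND (f AND b)) OR b) AND (NOT (NOT (NOT (b OR c) IMPLIES e) IMPLIES ((e IMPLIES c) IMPLIES f)) IMPLIES e)) IMPLIES (((a IMPLIES c) IMPLIES NOT NOT (a AND e)) OR c) = true IMPLIES true = true

true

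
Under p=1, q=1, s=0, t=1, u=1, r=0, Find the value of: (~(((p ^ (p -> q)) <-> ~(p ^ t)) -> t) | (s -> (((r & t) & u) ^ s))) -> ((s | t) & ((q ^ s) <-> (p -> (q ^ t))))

0

p -> q = 1 -> 1 = 1
p ^ (p -> q) = 1 ^ 1 = 0
p ^ t = 1 ^ 1 = 0
~(p ^ t) = ~0 = 1
(p ^ (p -> q)) <-> ~(p ^ t) = 0 <-> 1 = 0
((p ^ (p -> q)) <-> ~(p ^ t)) -> t = 0 -> 1 = 1
~(((p ^ (p -> q)) <-> ~(p ^ t)) -> t) = ~1 = 0
r & t = 0 & 1 = 0
(r & t) & u = 0 & 1 = 0
((r & t) & u) ^ s = 0 ^ 0 = 0
s -> (((r & t) & u) ^ s) = 0 -> 0 = 1
~(((p ^ (p -> q)) <-> ~(p ^ t)) -> t) | (s -> (((r & t) & u) ^ s)) = 0 | 1 = 1
s | t = 0 | 1 = 1
q ^ s = 1 ^ 0 = 1
q ^ t = 1 ^ 1 = 0
p -> (q ^ t) = 1 -> 0 = 0
(q ^ s) <-> (p -> (q ^ t)) = 1 <-> 0 = 0
(s | t) & ((q ^ s) <-> (p -> (q ^ t))) = 1 & 0 = 0
(~(((p ^ (p -> q)) <-> ~(p ^ t)) -> t) | (s -> (((r & t) & u) ^ s))) -> ((s | t) & ((q ^ s) <-> (p -> (q ^ t)))) = 1 -> 0 = 0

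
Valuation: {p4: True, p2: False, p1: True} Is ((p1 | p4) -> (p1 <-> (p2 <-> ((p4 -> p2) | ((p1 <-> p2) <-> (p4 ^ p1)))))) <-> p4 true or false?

p1 | p4 = True | True = True
p4 -> p2 = True -> False = False
p1 <-> p2 = True <-> False = False
p4 ^ p1 = True ^ True = False
(p1 <-> p2) <-> (p4 ^ p1) = False <-> False = True
(p4 -> p2) | ((p1 <-> p2) <-> (p4 ^ p1)) = False | True = True
p2 <-> ((p4 -> p2) | ((p1 <-> p2) <-> (p4 ^ p1))) = False <-> True = False
p1 <-> (p2 <-> ((p4 -> p2) | ((p1 <-> p2) <-> (p4 ^ p1)))) = True <-> False = False
(p1 | p4) -> (p1 <-> (p2 <-> ((p4 -> p2) | ((p1 <-> p2) <-> (p4 ^ p1))))) = True -> False = False
((p1 | p4) -> (p1 <-> (p2 <-> ((p4 -> p2) | ((p1 <-> p2) <-> (p4 ^ p1)))))) <-> p4 = False <-> True = False

False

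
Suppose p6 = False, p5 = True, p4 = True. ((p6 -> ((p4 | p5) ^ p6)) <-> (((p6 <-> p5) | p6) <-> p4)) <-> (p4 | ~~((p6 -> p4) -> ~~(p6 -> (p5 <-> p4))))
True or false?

p4 | p5 = True | True = True
(p4 | p5) ^ p6 = True ^ False = True
p6 -> ((p4 | p5) ^ p6) = False -> True = True
p6 <-> p5 = False <-> True = False
(p6 <-> p5) | p6 = False | False = False
((p6 <-> p5) | p6) <-> p4 = False <-> True = False
(p6 -> ((p4 | p5) ^ p6)) <-> (((p6 <-> p5) | p6) <-> p4) = True <-> False = False
p6 -> p4 = False -> True = True
p5 <-> p4 = True <-> True = True
p6 -> (p5 <-> p4) = False -> True = True
~(p6 -> (p5 <-> p4)) = ~True = False
~~(p6 -> (p5 <-> p4)) = ~False = True
(p6 -> p4) -> ~~(p6 -> (p5 <-> p4)) = True -> True = True
~((p6 -> p4) -> ~~(p6 -> (p5 <-> p4))) = ~True = False
~~((p6 -> p4) -> ~~(p6 -> (p5 <-> p4))) = ~False = True
p4 | ~~((p6 -> p4) -> ~~(p6 -> (p5 <-> p4))) = True | True = True
((p6 -> ((p4 | p5) ^ p6)) <-> (((p6 <-> p5) | p6) <-> p4)) <-> (p4 | ~~((p6 -> p4) -> ~~(p6 -> (p5 <-> p4)))) = False <-> True = False

False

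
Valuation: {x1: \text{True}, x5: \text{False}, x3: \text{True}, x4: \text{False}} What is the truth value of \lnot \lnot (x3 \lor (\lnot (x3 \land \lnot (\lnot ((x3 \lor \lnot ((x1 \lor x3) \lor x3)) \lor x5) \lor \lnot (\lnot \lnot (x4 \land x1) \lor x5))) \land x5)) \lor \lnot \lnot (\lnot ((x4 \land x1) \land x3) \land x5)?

Substituting x1=\text{True}, x5=\text{False}, x3=\text{True}, x4=\text{False}:
x1 \lor x3 = \text{True} \lor \text{True} = \text{True}
(x1 \lor x3) \lor x3 = \text{True} \lor \text{True} = \text{True}
\lnot ((x1 \lor x3) \lor x3) = \lnot \text{True} = \text{False}
x3 \lor \lnot ((x1 \lor x3) \lor x3) = \text{True} \lor \text{False} = \text{True}
(x3 \lor \lnot ((x1 \lor x3) \lor x3)) \lor x5 = \text{True} \lor \text{False} = \text{True}
\lnot ((x3 \lor \lnot ((x1 \lor x3) \lor x3)) \lor x5) = \lnot \text{True} = \text{False}
x4 \land x1 = \text{False} \land \text{True} = \text{False}
\lnot (x4 \land x1) = \lnot \text{False} = \text{True}
\lnot \lnot (x4 \land x1) = \lnot \text{True} = \text{False}
\lnot \lnot (x4 \land x1) \lor x5 = \text{False} \lor \text{False} = \text{False}
\lnot (\lnot \lnot (x4 \land x1) \lor x5) = \lnot \text{False} = \text{True}
\lnot ((x3 \lor \lnot ((x1 \lor x3) \lor x3)) \lor x5) \lor \lnot (\lnot \lnot (x4 \land x1) \lor x5) = \text{False} \lor \text{True} = \text{True}
\lnot (\lnot ((x3 \lor \lnot ((x1 \lor x3) \lor x3)) \lor x5) \lor \lnot (\lnot \lnot (x4 \land x1) \lor x5)) = \lnot \text{True} = \text{False}
x3 \land \lnot (\lnot ((x3 \lor \lnot ((x1 \lor x3) \lor x3)) \lor x5) \lor \lnot (\lnot \lnot (x4 \land x1) \lor x5)) = \text{True} \land \text{False} = \text{False}
\lnot (x3 \land \lnot (\lnot ((x3 \lor \lnot ((x1 \lor x3) \lor x3)) \lor x5) \lor \lnot (\lnot \lnot (x4 \land x1) \lor x5))) = \lnot \text{False} = \text{True}
\lnot (x3 \land \lnot (\lnot ((x3 \lor \lnot ((x1 \lor x3) \lor x3)) \lor x5) \lor \lnot (\lnot \lnot (x4 \land x1) \lor x5))) \land x5 = \text{True} \land \text{False} = \text{False}
x3 \lor (\lnot (x3 \land \lnot (\lnot ((x3 \lor \lnot ((x1 \lor x3) \lor x3)) \lor x5) \lor \lnot (\lnot \lnot (x4 \land x1) \lor x5))) \land x5) = \text{True} \lor \text{False} = \text{True}
\lnot (x3 \lor (\lnot (x3 \land \lnot (\lnot ((x3 \lor \lnot ((x1 \lor x3) \lor x3)) \lor x5) \lor \lnot (\lnot \lnot (x4 \land x1) \lor x5))) \land x5)) = \lnot \text{True} = \text{False}
\lnot \lnot (x3 \lor (\lnot (x3 \land \lnot (\lnot ((x3 \lor \lnot ((x1 \lor x3) \lor x3)) \lor x5) \lor \lnot (\lnot \lnot (x4 \land x1) \lor x5))) \land x5)) = \lnot \text{False} = \text{True}
x4 \land x1 = \text{False} \land \text{True} = \text{False}
(x4 \land x1) \land x3 = \text{False} \land \text{True} = \text{False}
\lnot ((x4 \land x1) \land x3) = \lnot \text{False} = \text{True}
\lnot ((x4 \land x1) \land x3) \land x5 = \text{True} \land \text{False} = \text{False}
\lnot (\lnot ((x4 \land x1) \land x3) \land x5) = \lnot \text{False} = \text{True}
\lnot \lnot (\lnot ((x4 \land x1) \land x3) \land x5) = \lnot \text{True} = \text{False}
\lnot \lnot (x3 \lor (\lnot (x3 \land \lnot (\lnot ((x3 \lor \lnot ((x1 \lor x3) \lor x3)) \lor x5) \lor \lnot (\lnot \lnot (x4 \land x1) \lor x5))) \land x5)) \lor \lnot \lnot (\lnot ((x4 \land x1) \land x3) \land x5) = \text{True} \lor \text{False} = \text{True}

\text{True}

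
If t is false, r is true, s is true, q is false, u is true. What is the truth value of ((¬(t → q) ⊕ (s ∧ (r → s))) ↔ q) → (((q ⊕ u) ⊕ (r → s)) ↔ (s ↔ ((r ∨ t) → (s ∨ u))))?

True

t → q = False → False = True
¬(t → q) = ¬True = False
r → s = True → True = True
s ∧ (r → s) = True ∧ True = True
¬(t → q) ⊕ (s ∧ (r → s)) = False ⊕ True = True
(¬(t → q) ⊕ (s ∧ (r → s))) ↔ q = True ↔ False = False
q ⊕ u = False ⊕ True = True
r → s = True → True = True
(q ⊕ u) ⊕ (r → s) = True ⊕ True = False
r ∨ t = True ∨ False = True
s ∨ u = True ∨ True = True
(r ∨ t) → (s ∨ u) = True → True = True
s ↔ ((r ∨ t) → (s ∨ u)) = True ↔ True = True
((q ⊕ u) ⊕ (r → s)) ↔ (s ↔ ((r ∨ t) → (s ∨ u))) = False ↔ True = False
((¬(t → q) ⊕ (s ∧ (r → s))) ↔ q) → (((q ⊕ u) ⊕ (r → s)) ↔ (s ↔ ((r ∨ t) → (s ∨ u)))) = False → False = True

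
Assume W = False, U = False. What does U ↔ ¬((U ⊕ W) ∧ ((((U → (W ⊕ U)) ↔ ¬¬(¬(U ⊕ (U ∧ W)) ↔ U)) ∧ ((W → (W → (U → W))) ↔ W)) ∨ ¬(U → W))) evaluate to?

False

Substituting W=False, U=False:
U ⊕ W = False ⊕ False = False
W ⊕ U = False ⊕ False = False
U → (W ⊕ U) = False → False = True
U ∧ W = False ∧ False = False
U ⊕ (U ∧ W) = False ⊕ False = False
¬(U ⊕ (U ∧ W)) = ¬False = True
¬(U ⊕ (U ∧ W)) ↔ U = True ↔ False = False
¬(¬(U ⊕ (U ∧ W)) ↔ U) = ¬False = True
¬¬(¬(U ⊕ (U ∧ W)) ↔ U) = ¬True = False
(U → (W ⊕ U)) ↔ ¬¬(¬(U ⊕ (U ∧ W)) ↔ U) = True ↔ False = False
U → W = False → False = True
W → (U → W) = False → True = True
W → (W → (U → W)) = False → True = True
(W → (W → (U → W))) ↔ W = True ↔ False = False
((U → (W ⊕ U)) ↔ ¬¬(¬(U ⊕ (U ∧ W)) ↔ U)) ∧ ((W → (W → (U → W))) ↔ W) = False ∧ False = False
U → W = False → False = True
¬(U → W) = ¬True = False
(((U → (W ⊕ U)) ↔ ¬¬(¬(U ⊕ (U ∧ W)) ↔ U)) ∧ ((W → (W → (U → W))) ↔ W)) ∨ ¬(U → W) = False ∨ False = False
(U ⊕ W) ∧ ((((U → (W ⊕ U)) ↔ ¬¬(¬(U ⊕ (U ∧ W)) ↔ U)) ∧ ((W → (W → (U → W))) ↔ W)) ∨ ¬(U → W)) = False ∧ False = False
¬((U ⊕ W) ∧ ((((U → (W ⊕ U)) ↔ ¬¬(¬(U ⊕ (U ∧ W)) ↔ U)) ∧ ((W → (W → (U → W))) ↔ W)) ∨ ¬(U → W))) = ¬False = True
U ↔ ¬((U ⊕ W) ∧ ((((U → (W ⊕ U)) ↔ ¬¬(¬(U ⊕ (U ∧ W)) ↔ U)) ∧ ((W → (W → (U → W))) ↔ W)) ∨ ¬(U → W))) = False ↔ True = False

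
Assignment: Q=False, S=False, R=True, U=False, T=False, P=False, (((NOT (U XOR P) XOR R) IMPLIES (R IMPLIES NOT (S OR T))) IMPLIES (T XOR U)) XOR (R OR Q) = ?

U XOR P = False XOR False = False
NOT (U XOR P) = NOT False = True
NOT (U XOR P) XOR R = True XOR True = False
S OR T = False OR False = False
NOT (S OR T) = NOT False = True
R IMPLIES NOT (S OR T) = True IMPLIES True = True
(NOT (U XOR P) XOR R) IMPLIES (R IMPLIES NOT (S OR T)) = False IMPLIES True = True
T XOR U = False XOR False = False
((NOT (U XOR P) XOR R) IMPLIES (R IMPLIES NOT (S OR T))) IMPLIES (T XOR U) = True IMPLIES False = False
R OR Q = True OR False = True
(((NOT (U XOR P) XOR R) IMPLIES (R IMPLIES NOT (S OR T))) IMPLIES (T XOR U)) XOR (R OR Q) = False XOR True = True

True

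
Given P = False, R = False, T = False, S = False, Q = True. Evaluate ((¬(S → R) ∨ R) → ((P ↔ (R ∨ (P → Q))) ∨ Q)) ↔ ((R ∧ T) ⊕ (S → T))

True

Substituting P=False, R=False, T=False, S=False, Q=True:
S → R = False → False = True
¬(S → R) = ¬True = False
¬(S → R) ∨ R = False ∨ False = False
P → Q = False → True = True
R ∨ (P → Q) = False ∨ True = True
P ↔ (R ∨ (P → Q)) = False ↔ True = False
(P ↔ (R ∨ (P → Q))) ∨ Q = False ∨ True = True
(¬(S → R) ∨ R) → ((P ↔ (R ∨ (P → Q))) ∨ Q) = False → True = True
R ∧ T = False ∧ False = False
S → T = False → False = True
(R ∧ T) ⊕ (S → T) = False ⊕ True = True
((¬(S → R) ∨ R) → ((P ↔ (R ∨ (P → Q))) ∨ Q)) ↔ ((R ∧ T) ⊕ (S → T)) = True ↔ True = True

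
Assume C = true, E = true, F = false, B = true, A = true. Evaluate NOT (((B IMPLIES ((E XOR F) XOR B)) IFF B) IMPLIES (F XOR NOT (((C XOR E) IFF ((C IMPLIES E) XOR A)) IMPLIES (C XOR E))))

false

Substituting C=true, E=true, F=false, B=true, A=true:
E XOR F = true XOR false = true
(E XOR F) XOR B = true XOR true = false
B IMPLIES ((E XOR F) XOR B) = true IMPLIES false = false
(B IMPLIES ((E XOR F) XOR B)) IFF B = false IFF true = false
C XOR E = true XOR true = false
C IMPLIES E = true IMPLIES true = true
(C IMPLIES E) XOR A = true XOR true = false
(C XOR E) IFF ((C IMPLIES E) XOR A) = false IFF false = true
C XOR E = true XOR true = false
((C XOR E) IFF ((C IMPLIES E) XOR A)) IMPLIES (C XOR E) = true IMPLIES false = false
NOT (((C XOR E) IFF ((C IMPLIES E) XOR A)) IMPLIES (C XOR E)) = NOT false = true
F XOR NOT (((C XOR E) IFF ((C IMPLIES E) XOR A)) IMPLIES (C XOR E)) = false XOR true = true
((B IMPLIES ((E XOR F) XOR B)) IFF B) IMPLIES (F XOR NOT (((C XOR E) IFF ((C IMPLIES E) XOR A)) IMPLIES (C XOR E))) = false IMPLIES true = true
NOT (((B IMPLIES ((E XOR F) XOR B)) IFF B) IMPLIES (F XOR NOT (((C XOR E) IFF ((C IMPLIES E) XOR A)) IMPLIES (C XOR E)))) = NOT true = false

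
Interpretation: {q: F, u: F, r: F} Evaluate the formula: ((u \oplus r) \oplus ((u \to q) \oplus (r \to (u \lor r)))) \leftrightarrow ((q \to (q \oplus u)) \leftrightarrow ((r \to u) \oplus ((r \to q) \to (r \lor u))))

F

u \oplus r = F \oplus F = F
u \to q = F \to F = T
u \lor r = F \lor F = F
r \to (u \lor r) = F \to F = T
(u \to q) \oplus (r \to (u \lor r)) = T \oplus T = F
(u \oplus r) \oplus ((u \to q) \oplus (r \to (u \lor r))) = F \oplus F = F
q \oplus u = F \oplus F = F
q \to (q \oplus u) = F \to F = T
r \to u = F \to F = T
r \to q = F \to F = T
r \lor u = F \lor F = F
(r \to q) \to (r \lor u) = T \to F = F
(r \to u) \oplus ((r \to q) \to (r \lor u)) = T \oplus F = T
(q \to (q \oplus u)) \leftrightarrow ((r \to u) \oplus ((r \to q) \to (r \lor u))) = T \leftrightarrow T = T
((u \oplus r) \oplus ((u \to q) \oplus (r \to (u \lor r)))) \leftrightarrow ((q \to (q \oplus u)) \leftrightarrow ((r \to u) \oplus ((r \to q) \to (r \lor u)))) = F \leftrightarrow T = F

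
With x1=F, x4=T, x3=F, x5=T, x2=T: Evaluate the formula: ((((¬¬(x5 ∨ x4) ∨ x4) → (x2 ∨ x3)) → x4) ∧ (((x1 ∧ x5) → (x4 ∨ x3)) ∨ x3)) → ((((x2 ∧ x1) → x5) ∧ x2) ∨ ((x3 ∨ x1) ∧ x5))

T

Substituting x1=F, x4=T, x3=F, x5=T, x2=T:
x5 ∨ x4 = T ∨ T = T
¬(x5 ∨ x4) = ¬T = F
¬¬(x5 ∨ x4) = ¬F = T
¬¬(x5 ∨ x4) ∨ x4 = T ∨ T = T
x2 ∨ x3 = T ∨ F = T
(¬¬(x5 ∨ x4) ∨ x4) → (x2 ∨ x3) = T → T = T
((¬¬(x5 ∨ x4) ∨ x4) → (x2 ∨ x3)) → x4 = T → T = T
x1 ∧ x5 = F ∧ T = F
x4 ∨ x3 = T ∨ F = T
(x1 ∧ x5) → (x4 ∨ x3) = F → T = T
((x1 ∧ x5) → (x4 ∨ x3)) ∨ x3 = T ∨ F = T
(((¬¬(x5 ∨ x4) ∨ x4) → (x2 ∨ x3)) → x4) ∧ (((x1 ∧ x5) → (x4 ∨ x3)) ∨ x3) = T ∧ T = T
x2 ∧ x1 = T ∧ F = F
(x2 ∧ x1) → x5 = F → T = T
((x2 ∧ x1) → x5) ∧ x2 = T ∧ T = T
x3 ∨ x1 = F ∨ F = F
(x3 ∨ x1) ∧ x5 = F ∧ T = F
(((x2 ∧ x1) → x5) ∧ x2) ∨ ((x3 ∨ x1) ∧ x5) = T ∨ F = T
((((¬¬(x5 ∨ x4) ∨ x4) → (x2 ∨ x3)) → x4) ∧ (((x1 ∧ x5) → (x4 ∨ x3)) ∨ x3)) → ((((x2 ∧ x1) → x5) ∧ x2) ∨ ((x3 ∨ x1) ∧ x5)) = T → T = T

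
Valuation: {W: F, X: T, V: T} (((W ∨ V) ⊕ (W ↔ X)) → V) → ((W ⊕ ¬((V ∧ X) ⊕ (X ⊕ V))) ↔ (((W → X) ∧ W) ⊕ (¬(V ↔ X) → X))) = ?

F

W ∨ V = F ∨ T = T
W ↔ X = F ↔ T = F
(W ∨ V) ⊕ (W ↔ X) = T ⊕ F = T
((W ∨ V) ⊕ (W ↔ X)) → V = T → T = T
V ∧ X = T ∧ T = T
X ⊕ V = T ⊕ T = F
(V ∧ X) ⊕ (X ⊕ V) = T ⊕ F = T
¬((V ∧ X) ⊕ (X ⊕ V)) = ¬T = F
W ⊕ ¬((V ∧ X) ⊕ (X ⊕ V)) = F ⊕ F = F
W → X = F → T = T
(W → X) ∧ W = T ∧ F = F
V ↔ X = T ↔ T = T
¬(V ↔ X) = ¬T = F
¬(V ↔ X) → X = F → T = T
((W → X) ∧ W) ⊕ (¬(V ↔ X) → X) = F ⊕ T = T
(W ⊕ ¬((V ∧ X) ⊕ (X ⊕ V))) ↔ (((W → X) ∧ W) ⊕ (¬(V ↔ X) → X)) = F ↔ T = F
(((W ∨ V) ⊕ (W ↔ X)) → V) → ((W ⊕ ¬((V ∧ X) ⊕ (X ⊕ V))) ↔ (((W → X) ∧ W) ⊕ (¬(V ↔ X) → X))) = T → F = F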